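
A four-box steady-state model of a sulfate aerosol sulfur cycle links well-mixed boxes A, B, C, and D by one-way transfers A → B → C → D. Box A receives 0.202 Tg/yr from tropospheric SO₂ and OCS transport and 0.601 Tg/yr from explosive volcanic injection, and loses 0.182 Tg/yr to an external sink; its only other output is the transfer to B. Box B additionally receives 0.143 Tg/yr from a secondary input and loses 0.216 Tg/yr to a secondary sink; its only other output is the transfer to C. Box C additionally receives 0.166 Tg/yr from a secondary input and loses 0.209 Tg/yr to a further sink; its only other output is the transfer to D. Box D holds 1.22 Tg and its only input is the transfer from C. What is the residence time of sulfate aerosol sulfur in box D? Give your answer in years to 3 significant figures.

Box A: F(A→B) = (0.202 + 0.601) − 0.182 = 0.62100 Tg/yr.
Box B: F(B→C) = (0.62100 + 0.143) − 0.216 = 0.54800 Tg/yr.
Box C: F(C→D) = (0.54800 + 0.166) − 0.209 = 0.50500 Tg/yr.
Box D throughput = its input = 0.50500 Tg/yr; τ = 1.22 / 0.50500 = 2.416 yr.

2.42 yr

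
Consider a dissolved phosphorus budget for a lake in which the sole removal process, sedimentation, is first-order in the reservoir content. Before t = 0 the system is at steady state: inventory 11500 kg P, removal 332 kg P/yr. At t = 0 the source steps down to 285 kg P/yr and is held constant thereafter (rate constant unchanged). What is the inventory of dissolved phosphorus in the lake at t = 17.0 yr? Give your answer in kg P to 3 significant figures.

10900 kg P

The sink rate constant is k = F₀/M₀ = 332/11500 = 0.02887 yr⁻¹.
Solving dM/dt = F₁ − kM with M(0) = M₀ gives M(t) = F₁/k + (M₀ − F₁/k)·e^(−kt).
F₁/k = 285/0.02887 = 9872.0 kg P; kt = 0.02887 × 17.0 = 0.4908, e^(−kt) = 0.6121.
M(17.0) = 9872.0 + (11500 − 9872.0) × 0.6121 = 9872.0 + 996.6 = 10869 kg P.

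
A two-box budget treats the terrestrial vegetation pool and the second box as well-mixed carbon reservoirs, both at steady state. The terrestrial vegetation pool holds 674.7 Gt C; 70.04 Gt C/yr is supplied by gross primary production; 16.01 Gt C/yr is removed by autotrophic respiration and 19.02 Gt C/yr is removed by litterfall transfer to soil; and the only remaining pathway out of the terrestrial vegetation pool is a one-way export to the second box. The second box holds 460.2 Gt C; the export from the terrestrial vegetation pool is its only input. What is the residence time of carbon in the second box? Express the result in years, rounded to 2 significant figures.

13 yr

Balance the terrestrial vegetation pool: ΣF_in = 70.040 Gt C/yr.
Export to the second box = ΣF_in − (16.01 + 19.02) = 35.010 Gt C/yr.
At steady state the output of the second box equals its input, 35.010 Gt C/yr.
τ = M / F = 460.2 / 35.010 = 13.14 yr.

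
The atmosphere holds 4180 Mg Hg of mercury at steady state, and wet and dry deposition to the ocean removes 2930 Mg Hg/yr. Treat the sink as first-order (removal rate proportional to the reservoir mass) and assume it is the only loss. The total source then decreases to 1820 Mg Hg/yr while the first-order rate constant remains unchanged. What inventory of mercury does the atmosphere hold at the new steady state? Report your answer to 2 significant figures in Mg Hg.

Rate constant k = F/M = 2930 / 4180 = 0.7010 yr⁻¹.
At the new steady state, source = k·M_new ⇒ M_new = 1820 / 0.7010 = 2596 Mg Hg.
(Equivalently M_new = M × F_new/F_old = 4180 × 1820/2930.)

2600 Mg Hg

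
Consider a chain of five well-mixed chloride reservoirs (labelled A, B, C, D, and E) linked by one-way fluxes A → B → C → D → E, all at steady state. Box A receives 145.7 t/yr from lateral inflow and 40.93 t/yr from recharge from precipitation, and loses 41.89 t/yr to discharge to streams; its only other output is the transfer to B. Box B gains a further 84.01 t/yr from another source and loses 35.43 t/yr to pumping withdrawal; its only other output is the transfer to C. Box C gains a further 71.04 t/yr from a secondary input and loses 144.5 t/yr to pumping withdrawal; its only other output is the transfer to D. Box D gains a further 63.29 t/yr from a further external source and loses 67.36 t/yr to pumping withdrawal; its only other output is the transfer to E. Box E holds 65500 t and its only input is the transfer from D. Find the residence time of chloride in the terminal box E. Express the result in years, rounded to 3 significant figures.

Box A: F(A→B) = (145.7 + 40.93) − 41.89 = 144.74 t/yr.
Box B: F(B→C) = (144.74 + 84.01) − 35.43 = 193.32 t/yr.
Box C: F(C→D) = (193.32 + 71.04) − 144.5 = 119.86 t/yr.
Box D: F(D→E) = (119.86 + 63.29) − 67.36 = 115.79 t/yr.
Box E throughput = its input = 115.79 t/yr; τ = 65500 / 115.79 = 565.7 yr.

566 yr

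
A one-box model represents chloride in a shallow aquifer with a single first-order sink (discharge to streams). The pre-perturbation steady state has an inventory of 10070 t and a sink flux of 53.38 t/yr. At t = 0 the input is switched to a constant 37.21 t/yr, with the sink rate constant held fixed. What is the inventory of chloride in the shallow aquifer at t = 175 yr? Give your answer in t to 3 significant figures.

The sink rate constant is k = F₀/M₀ = 53.38/10070 = 0.005301 yr⁻¹.
Solving dM/dt = F₁ − kM with M(0) = M₀ gives M(t) = F₁/k + (M₀ − F₁/k)·e^(−kt).
F₁/k = 37.21/0.005301 = 7019.6 t; kt = 0.005301 × 175 = 0.9277, e^(−kt) = 0.3955.
M(175) = 7019.6 + (10070 − 7019.6) × 0.3955 = 7019.6 + 1206 = 8226.0 t.

8230 t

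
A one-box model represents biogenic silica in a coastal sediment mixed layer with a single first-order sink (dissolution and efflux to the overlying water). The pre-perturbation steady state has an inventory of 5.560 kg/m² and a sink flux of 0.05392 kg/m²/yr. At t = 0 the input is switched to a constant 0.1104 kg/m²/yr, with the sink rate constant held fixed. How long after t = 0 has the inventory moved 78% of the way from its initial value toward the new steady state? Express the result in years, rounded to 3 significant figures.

τ = M₀/F₀ = 5.560/0.05392 = 103.1 yr.
The remaining gap fraction is e^(−t/τ); 78% covered ⇒ e^(−t/τ) = 0.220.
t = −τ ln(0.220) = 103.1 × 1.514 = 156.1 yr.

156 yr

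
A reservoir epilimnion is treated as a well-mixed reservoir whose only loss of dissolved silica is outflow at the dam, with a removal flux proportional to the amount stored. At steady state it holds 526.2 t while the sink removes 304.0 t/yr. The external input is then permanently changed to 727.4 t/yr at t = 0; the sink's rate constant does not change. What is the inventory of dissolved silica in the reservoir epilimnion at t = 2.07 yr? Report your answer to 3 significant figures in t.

1040 t

The sink rate constant is k = F₀/M₀ = 304.0/526.2 = 0.5777 yr⁻¹.
Solving dM/dt = F₁ − kM with M(0) = M₀ gives M(t) = F₁/k + (M₀ − F₁/k)·e^(−kt).
F₁/k = 727.4/0.5777 = 1259.1 t; kt = 0.5777 × 2.07 = 1.196, e^(−kt) = 0.3024.
M(2.07) = 1259.1 + (526.2 − 1259.1) × 0.3024 = 1259.1 − 221.6 = 1037.4 t.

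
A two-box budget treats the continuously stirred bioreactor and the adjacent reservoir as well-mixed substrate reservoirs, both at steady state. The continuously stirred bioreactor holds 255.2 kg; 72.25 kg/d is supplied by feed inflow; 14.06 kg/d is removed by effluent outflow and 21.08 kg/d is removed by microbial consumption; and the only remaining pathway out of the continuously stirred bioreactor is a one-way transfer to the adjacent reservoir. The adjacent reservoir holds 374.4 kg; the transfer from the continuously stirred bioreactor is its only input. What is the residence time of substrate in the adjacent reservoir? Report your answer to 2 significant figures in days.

Balance the continuously stirred bioreactor: ΣF_in = 72.250 kg/d.
Transfer to the adjacent reservoir = ΣF_in − (14.06 + 21.08) = 37.110 kg/d.
At steady state the output of the adjacent reservoir equals its input, 37.110 kg/d.
τ = M / F = 374.4 / 37.110 = 10.09 d.

10 d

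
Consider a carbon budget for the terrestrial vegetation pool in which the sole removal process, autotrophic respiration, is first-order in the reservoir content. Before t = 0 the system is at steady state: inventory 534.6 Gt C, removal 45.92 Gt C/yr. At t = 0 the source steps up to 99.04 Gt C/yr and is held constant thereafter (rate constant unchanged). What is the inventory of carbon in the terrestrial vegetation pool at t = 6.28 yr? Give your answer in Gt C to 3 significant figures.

τ = M₀/F₀ = 534.6/45.92 = 11.64 yr; rate constant k = 1/τ.
New steady state M_∞ = F₁/k = F₁·τ = 99.04 × 11.64 = 1153.0 Gt C.
M(t) = M_∞ + (M₀ − M_∞)·e^(−t/τ); t/τ = 6.28/11.64 = 0.5394, so e^(−t/τ) = 0.5831.
M(t) = 1153.0 − 618.4 × 0.5831 = 792.43 Gt C.

792 Gt C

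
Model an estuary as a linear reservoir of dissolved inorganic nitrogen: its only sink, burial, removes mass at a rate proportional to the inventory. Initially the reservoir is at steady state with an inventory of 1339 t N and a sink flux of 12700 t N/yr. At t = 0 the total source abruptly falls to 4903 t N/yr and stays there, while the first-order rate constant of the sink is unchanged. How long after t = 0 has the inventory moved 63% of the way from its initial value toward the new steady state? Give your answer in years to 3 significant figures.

0.105 yr

τ = M₀/F₀ = 1339/12700 = 0.1054 yr.
The remaining gap fraction is e^(−t/τ); 63% covered ⇒ e^(−t/τ) = 0.370.
t = −τ ln(0.370) = 0.1054 × 0.9943 = 0.1048 yr.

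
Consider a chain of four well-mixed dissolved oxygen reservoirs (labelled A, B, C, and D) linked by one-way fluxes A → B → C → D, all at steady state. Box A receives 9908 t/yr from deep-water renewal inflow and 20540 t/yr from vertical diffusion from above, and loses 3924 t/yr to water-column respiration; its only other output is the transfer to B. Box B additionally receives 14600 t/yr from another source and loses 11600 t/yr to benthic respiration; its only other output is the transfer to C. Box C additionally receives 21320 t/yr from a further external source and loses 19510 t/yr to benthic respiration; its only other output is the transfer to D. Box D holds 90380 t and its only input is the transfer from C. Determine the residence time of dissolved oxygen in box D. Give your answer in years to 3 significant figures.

2.88 yr

Box A: F(A→B) = (9908 + 20540) − 3924 = 26524 t/yr.
Box B: F(B→C) = (26524 + 14600) − 11600 = 29524 t/yr.
Box C: F(C→D) = (29524 + 21320) − 19510 = 31334 t/yr.
Box D throughput = its input = 31334 t/yr; τ = 90380 / 31334 = 2.884 yr.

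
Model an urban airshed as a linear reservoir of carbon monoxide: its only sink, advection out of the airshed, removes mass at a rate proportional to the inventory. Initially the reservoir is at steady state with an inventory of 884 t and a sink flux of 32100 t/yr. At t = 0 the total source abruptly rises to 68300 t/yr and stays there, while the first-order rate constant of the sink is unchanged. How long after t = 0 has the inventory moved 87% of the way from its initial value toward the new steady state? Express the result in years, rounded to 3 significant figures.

0.0562 yr

τ = M₀/F₀ = 884/32100 = 0.02754 yr.
The remaining gap fraction is e^(−t/τ); 87% covered ⇒ e^(−t/τ) = 0.130.
t = −τ ln(0.130) = 0.02754 × 2.040 = 0.05619 yr.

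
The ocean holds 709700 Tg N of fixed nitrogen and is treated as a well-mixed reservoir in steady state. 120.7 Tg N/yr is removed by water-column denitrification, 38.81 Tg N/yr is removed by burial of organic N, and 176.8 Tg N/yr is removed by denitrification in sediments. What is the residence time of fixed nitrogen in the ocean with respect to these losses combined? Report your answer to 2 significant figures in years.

Total removal = 120.7 + 38.81 + 176.8 = 336.31 Tg N/yr.
τ = M / ΣF_out = 709700 / 336.31 = 2110 yr.

2100 yr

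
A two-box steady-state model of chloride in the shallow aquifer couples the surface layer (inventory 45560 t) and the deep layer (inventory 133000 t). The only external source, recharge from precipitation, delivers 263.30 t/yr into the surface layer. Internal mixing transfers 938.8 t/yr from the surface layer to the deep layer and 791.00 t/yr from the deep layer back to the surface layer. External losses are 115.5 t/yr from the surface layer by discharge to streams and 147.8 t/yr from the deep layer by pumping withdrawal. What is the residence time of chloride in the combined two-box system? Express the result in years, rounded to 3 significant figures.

678 yr

Treat the two boxes together as one reservoir: the mixing fluxes between them are internal recycling, so τ = ΣM / Σ(external losses).
M_total = 45560 + 133000 = 178560 t.
ΣF_external_out = 115.5 + 147.8 = 263.30 t/yr.
τ = M_total / ΣF_ext = 178560 / 263.30 = 678.2 yr.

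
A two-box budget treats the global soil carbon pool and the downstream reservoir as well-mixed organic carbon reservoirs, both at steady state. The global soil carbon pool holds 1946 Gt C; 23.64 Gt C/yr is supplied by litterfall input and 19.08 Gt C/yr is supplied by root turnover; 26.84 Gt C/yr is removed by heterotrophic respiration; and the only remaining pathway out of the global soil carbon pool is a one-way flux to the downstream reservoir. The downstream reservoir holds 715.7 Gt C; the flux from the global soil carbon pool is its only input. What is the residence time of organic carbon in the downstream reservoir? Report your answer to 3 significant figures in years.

Balance the global soil carbon pool: ΣF_in = 23.64 + 19.08 = 42.720 Gt C/yr.
Flux to the downstream reservoir = ΣF_in − (26.84) = 15.880 Gt C/yr.
At steady state the output of the downstream reservoir equals its input, 15.880 Gt C/yr.
τ = M / F = 715.7 / 15.880 = 45.07 yr.

45.1 yr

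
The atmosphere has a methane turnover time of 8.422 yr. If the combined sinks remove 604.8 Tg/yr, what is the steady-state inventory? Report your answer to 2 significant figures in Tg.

5100 Tg

τ = M/F ⇒ M = τ × F = 8.422 × 604.8 = 5094 Tg.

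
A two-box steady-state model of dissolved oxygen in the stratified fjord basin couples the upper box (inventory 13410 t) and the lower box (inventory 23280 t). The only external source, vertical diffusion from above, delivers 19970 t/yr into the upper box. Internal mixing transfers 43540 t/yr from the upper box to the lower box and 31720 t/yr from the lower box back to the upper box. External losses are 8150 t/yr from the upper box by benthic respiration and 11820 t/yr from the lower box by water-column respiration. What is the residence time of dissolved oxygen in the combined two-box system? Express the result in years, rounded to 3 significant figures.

1.84 yr

Residence time in the combined system uses the total inventory and the total *external* removal — internal exchanges between the two boxes cancel.
M_total = 13410 + 23280 = 36690 t.
ΣF_external_out = 8150 + 11820 = 19970 t/yr.
τ = M_total / ΣF_ext = 36690 / 19970 = 1.837 yr.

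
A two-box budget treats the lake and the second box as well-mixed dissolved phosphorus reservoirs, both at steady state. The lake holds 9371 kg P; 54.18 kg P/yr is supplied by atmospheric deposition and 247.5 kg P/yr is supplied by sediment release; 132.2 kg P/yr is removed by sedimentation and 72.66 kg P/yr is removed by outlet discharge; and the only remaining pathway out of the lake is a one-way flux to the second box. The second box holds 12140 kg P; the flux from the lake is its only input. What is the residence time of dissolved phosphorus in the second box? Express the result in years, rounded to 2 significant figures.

Balance the lake: ΣF_in = 54.18 + 247.5 = 301.68 kg P/yr.
Flux to the second box = ΣF_in − (132.2 + 72.66) = 96.820 kg P/yr.
At steady state the output of the second box equals its input, 96.820 kg P/yr.
τ = M / F = 12140 / 96.820 = 125.4 yr.

130 yr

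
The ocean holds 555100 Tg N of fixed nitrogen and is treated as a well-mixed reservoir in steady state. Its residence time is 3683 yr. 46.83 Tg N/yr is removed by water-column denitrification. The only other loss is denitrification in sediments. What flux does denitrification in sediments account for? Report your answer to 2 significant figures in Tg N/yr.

Total removal F = M/τ = 555100 / 3683 = 150.7 Tg N/yr.
Denitrification in sediments = F − (46.83) = 150.7 − 46.83 = 103.9 Tg N/yr.

100 Tg N/yr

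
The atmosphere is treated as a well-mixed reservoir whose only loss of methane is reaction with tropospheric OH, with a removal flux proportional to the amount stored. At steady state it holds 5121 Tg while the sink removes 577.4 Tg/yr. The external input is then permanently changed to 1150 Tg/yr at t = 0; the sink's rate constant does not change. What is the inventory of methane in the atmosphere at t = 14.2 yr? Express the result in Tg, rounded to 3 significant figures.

τ = M₀/F₀ = 5121/577.4 = 8.869 yr; rate constant k = 1/τ.
New steady state M_∞ = F₁/k = F₁·τ = 1150 × 8.869 = 10199 Tg.
M(t) = M_∞ + (M₀ − M_∞)·e^(−t/τ); t/τ = 14.2/8.869 = 1.601, so e^(−t/τ) = 0.2017.
M(t) = 10199 − 5078 × 0.2017 = 9175.2 Tg.

9180 Tg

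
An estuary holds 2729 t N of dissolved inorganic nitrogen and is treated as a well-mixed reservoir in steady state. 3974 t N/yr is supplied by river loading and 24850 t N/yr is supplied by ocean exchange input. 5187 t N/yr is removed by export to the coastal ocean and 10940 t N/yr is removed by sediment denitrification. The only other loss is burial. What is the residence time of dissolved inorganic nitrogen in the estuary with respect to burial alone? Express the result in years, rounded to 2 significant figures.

At steady state ΣF_in = ΣF_out.
ΣF_in = 3974 + 24850 = 28824 t N/yr.
Burial flux = ΣF_in − (5187 + 10940) = 28824 − 16130 = 12700 t N/yr.
τ = M / F = 2729 / 12700 = 0.2149 yr.

0.21 yr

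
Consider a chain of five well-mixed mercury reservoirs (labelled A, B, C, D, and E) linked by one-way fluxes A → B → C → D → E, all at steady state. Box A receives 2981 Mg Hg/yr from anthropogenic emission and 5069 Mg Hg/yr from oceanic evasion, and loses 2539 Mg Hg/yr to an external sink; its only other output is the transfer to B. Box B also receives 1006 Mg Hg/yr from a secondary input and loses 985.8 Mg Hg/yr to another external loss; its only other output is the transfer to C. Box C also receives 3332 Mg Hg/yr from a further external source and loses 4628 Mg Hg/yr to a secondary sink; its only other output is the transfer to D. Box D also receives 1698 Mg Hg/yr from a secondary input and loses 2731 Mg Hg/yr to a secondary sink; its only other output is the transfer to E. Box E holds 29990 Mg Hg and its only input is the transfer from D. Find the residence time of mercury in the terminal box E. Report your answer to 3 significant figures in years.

9.37 yr

Box A: F(A→B) = (2981 + 5069) − 2539 = 5511.0 Mg Hg/yr.
Box B: F(B→C) = (5511.0 + 1006) − 985.8 = 5531.2 Mg Hg/yr.
Box C: F(C→D) = (5531.2 + 3332) − 4628 = 4235.2 Mg Hg/yr.
Box D: F(D→E) = (4235.2 + 1698) − 2731 = 3202.2 Mg Hg/yr.
Box E throughput = its input = 3202.2 Mg Hg/yr; τ = 29990 / 3202.2 = 9.365 yr.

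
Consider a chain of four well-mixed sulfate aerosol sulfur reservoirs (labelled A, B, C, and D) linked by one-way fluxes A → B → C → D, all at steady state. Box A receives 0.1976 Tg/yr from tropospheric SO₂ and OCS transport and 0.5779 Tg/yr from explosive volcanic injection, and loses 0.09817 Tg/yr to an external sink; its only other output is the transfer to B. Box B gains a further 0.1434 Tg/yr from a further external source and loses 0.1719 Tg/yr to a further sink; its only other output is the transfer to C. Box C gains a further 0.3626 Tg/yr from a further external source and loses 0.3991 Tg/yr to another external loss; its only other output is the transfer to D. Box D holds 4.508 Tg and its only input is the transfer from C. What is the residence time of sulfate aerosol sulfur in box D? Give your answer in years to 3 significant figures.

7.36 yr

Box A: F(A→B) = (0.1976 + 0.5779) − 0.09817 = 0.67733 Tg/yr.
Box B: F(B→C) = (0.67733 + 0.1434) − 0.1719 = 0.64883 Tg/yr.
Box C: F(C→D) = (0.64883 + 0.3626) − 0.3991 = 0.61233 Tg/yr.
Box D throughput = its input = 0.61233 Tg/yr; τ = 4.508 / 0.61233 = 7.362 yr.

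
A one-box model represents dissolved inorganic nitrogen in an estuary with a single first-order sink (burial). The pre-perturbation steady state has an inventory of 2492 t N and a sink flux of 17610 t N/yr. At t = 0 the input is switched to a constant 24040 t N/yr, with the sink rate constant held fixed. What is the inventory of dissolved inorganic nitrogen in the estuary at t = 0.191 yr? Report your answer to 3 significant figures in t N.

3170 t N

Residence time τ = M₀/F₀ = 0.1415 yr. The eventual steady state is M_∞ = M₀·(F₁/F₀) = 2492 × 24040/17610 = 3401.9 t N.
The anomaly ΔM(t) = M(t) − M_∞ decays as ΔM₀·e^(−t/τ) with ΔM₀ = 2492 − 3401.9 = −909.9 t N.
At t = 0.191 yr, e^(−t/τ) = e^(−1.350) = 0.2593, so ΔM = −236.0 t N and M = 3401.9 − 236.0 = 3166.0 t N.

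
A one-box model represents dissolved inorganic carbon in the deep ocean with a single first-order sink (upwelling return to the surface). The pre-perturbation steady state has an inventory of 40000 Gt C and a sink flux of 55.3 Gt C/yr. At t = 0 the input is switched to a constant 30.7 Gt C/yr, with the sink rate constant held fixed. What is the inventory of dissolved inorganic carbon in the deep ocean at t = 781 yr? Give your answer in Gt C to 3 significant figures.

28300 Gt C

Residence time τ = M₀/F₀ = 723.3 yr. The eventual steady state is M_∞ = M₀·(F₁/F₀) = 40000 × 30.7/55.3 = 22206 Gt C.
The anomaly ΔM(t) = M(t) − M_∞ decays as ΔM₀·e^(−t/τ) with ΔM₀ = 40000 − 22206 = 17790 Gt C.
At t = 781 yr, e^(−t/τ) = e^(−1.080) = 0.3397, so ΔM = 6044 Gt C and M = 22206 + 6044 = 28250 Gt C.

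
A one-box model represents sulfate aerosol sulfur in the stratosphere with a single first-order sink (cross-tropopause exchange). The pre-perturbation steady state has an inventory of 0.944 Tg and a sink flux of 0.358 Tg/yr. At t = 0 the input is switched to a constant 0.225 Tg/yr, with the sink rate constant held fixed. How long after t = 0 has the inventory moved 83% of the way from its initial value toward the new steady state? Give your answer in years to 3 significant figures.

4.67 yr

τ = M₀/F₀ = 0.944/0.358 = 2.637 yr.
The remaining gap fraction is e^(−t/τ); 83% covered ⇒ e^(−t/τ) = 0.170.
t = −τ ln(0.170) = 2.637 × 1.772 = 4.672 yr.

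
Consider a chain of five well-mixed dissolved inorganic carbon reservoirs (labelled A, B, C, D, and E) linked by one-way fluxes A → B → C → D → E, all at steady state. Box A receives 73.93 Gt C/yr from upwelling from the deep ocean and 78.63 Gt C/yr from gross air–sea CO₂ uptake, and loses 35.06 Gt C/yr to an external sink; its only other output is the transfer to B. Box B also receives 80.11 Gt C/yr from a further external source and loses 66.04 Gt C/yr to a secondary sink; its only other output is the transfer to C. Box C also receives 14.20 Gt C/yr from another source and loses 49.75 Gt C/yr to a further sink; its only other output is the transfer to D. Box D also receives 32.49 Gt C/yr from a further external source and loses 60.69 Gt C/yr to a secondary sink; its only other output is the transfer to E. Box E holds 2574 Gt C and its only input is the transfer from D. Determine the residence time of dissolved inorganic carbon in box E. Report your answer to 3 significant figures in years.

Box A: F(A→B) = (73.93 + 78.63) − 35.06 = 117.50 Gt C/yr.
Box B: F(B→C) = (117.50 + 80.11) − 66.04 = 131.57 Gt C/yr.
Box C: F(C→D) = (131.57 + 14.20) − 49.75 = 96.020 Gt C/yr.
Box D: F(D→E) = (96.020 + 32.49) − 60.69 = 67.820 Gt C/yr.
Box E throughput = its input = 67.820 Gt C/yr; τ = 2574 / 67.820 = 37.95 yr.

38.0 yr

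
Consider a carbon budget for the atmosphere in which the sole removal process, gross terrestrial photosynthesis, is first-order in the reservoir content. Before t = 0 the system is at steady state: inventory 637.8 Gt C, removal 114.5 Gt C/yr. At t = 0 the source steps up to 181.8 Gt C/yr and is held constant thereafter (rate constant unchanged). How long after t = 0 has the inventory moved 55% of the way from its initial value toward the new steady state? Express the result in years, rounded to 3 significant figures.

τ = M₀/F₀ = 637.8/114.5 = 5.570 yr.
The remaining gap fraction is e^(−t/τ); 55% covered ⇒ e^(−t/τ) = 0.450.
t = −τ ln(0.450) = 5.570 × 0.7985 = 4.448 yr.

4.45 yr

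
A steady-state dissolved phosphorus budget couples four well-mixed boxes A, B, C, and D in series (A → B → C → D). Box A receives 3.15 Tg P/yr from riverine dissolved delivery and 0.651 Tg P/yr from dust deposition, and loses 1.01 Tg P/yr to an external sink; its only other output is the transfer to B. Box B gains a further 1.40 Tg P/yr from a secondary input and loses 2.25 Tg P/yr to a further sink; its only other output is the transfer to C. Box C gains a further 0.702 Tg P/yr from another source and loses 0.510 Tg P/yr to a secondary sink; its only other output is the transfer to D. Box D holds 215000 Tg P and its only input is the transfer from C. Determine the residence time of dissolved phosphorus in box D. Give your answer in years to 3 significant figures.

Box A: F(A→B) = (3.15 + 0.651) − 1.01 = 2.7910 Tg P/yr.
Box B: F(B→C) = (2.7910 + 1.40) − 2.25 = 1.9410 Tg P/yr.
Box C: F(C→D) = (1.9410 + 0.702) − 0.510 = 2.1330 Tg P/yr.
Box D throughput = its input = 2.1330 Tg P/yr; τ = 215000 / 2.1330 = 100800 yr.

101000 yr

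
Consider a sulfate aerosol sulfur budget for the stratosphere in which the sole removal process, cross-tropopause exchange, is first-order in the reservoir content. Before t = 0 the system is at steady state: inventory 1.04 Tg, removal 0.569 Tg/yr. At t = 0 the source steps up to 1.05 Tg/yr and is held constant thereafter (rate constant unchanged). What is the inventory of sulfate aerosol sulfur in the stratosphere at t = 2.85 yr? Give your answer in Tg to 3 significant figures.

Residence time τ = M₀/F₀ = 1.828 yr. The eventual steady state is M_∞ = M₀·(F₁/F₀) = 1.04 × 1.05/0.569 = 1.9192 Tg.
The anomaly ΔM(t) = M(t) − M_∞ decays as ΔM₀·e^(−t/τ) with ΔM₀ = 1.04 − 1.9192 = −0.8792 Tg.
At t = 2.85 yr, e^(−t/τ) = e^(−1.559) = 0.2103, so ΔM = −0.1849 Tg and M = 1.9192 − 0.1849 = 1.7343 Tg.

1.73 Tg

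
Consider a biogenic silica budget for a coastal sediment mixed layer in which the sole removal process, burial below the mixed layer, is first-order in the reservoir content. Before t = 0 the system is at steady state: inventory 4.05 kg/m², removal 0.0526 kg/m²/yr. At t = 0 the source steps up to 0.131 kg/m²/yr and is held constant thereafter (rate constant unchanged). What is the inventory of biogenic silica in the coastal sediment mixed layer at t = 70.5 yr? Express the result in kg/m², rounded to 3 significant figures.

Residence time τ = M₀/F₀ = 77.00 yr. The eventual steady state is M_∞ = M₀·(F₁/F₀) = 4.05 × 0.131/0.0526 = 10.087 kg/m².
The anomaly ΔM(t) = M(t) − M_∞ decays as ΔM₀·e^(−t/τ) with ΔM₀ = 4.05 − 10.087 = −6.037 kg/m².
At t = 70.5 yr, e^(−t/τ) = e^(−0.9156) = 0.4003, so ΔM = −2.416 kg/m² and M = 10.087 − 2.416 = 7.6703 kg/m².

7.67 kg/m²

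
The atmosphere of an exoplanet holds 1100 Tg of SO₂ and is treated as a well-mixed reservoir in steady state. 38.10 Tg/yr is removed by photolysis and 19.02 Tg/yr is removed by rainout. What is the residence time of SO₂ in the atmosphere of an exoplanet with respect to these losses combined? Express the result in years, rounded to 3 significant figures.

Total removal = 38.10 + 19.02 = 57.120 Tg/yr.
τ = M / ΣF_out = 1100 / 57.120 = 19.26 yr.

19.3 yr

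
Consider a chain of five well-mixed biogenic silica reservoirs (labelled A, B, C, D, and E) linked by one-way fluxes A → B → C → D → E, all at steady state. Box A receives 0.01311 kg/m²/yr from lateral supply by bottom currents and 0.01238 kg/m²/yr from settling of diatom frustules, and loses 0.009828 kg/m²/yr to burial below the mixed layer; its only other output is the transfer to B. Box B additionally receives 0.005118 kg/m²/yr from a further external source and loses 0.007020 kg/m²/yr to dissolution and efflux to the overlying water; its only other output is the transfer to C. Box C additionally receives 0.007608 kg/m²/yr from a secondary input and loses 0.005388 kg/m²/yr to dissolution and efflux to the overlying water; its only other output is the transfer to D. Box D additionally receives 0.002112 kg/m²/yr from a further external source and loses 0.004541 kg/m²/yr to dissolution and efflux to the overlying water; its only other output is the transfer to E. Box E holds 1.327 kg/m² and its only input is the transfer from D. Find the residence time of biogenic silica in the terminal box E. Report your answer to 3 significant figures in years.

Box A: F(A→B) = (0.01311 + 0.01238) − 0.009828 = 0.015662 kg/m²/yr.
Box B: F(B→C) = (0.015662 + 0.005118) − 0.007020 = 0.013760 kg/m²/yr.
Box C: F(C→D) = (0.013760 + 0.007608) − 0.005388 = 0.015980 kg/m²/yr.
Box D: F(D→E) = (0.015980 + 0.002112) − 0.004541 = 0.013551 kg/m²/yr.
Box E throughput = its input = 0.013551 kg/m²/yr; τ = 1.327 / 0.013551 = 97.93 yr.

97.9 yr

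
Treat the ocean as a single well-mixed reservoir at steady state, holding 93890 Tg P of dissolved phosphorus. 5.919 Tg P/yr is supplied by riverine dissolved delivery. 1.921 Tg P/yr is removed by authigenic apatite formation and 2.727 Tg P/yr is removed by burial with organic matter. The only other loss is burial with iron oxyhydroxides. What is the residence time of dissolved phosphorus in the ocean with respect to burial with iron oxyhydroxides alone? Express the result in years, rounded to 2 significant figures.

74000 yr

At steady state ΣF_in = ΣF_out.
ΣF_in = 5.9190 Tg P/yr.
Burial with iron oxyhydroxides flux = ΣF_in − (1.921 + 2.727) = 5.9190 − 4.648 = 1.271 Tg P/yr.
τ = M / F = 93890 / 1.271 = 73870 yr.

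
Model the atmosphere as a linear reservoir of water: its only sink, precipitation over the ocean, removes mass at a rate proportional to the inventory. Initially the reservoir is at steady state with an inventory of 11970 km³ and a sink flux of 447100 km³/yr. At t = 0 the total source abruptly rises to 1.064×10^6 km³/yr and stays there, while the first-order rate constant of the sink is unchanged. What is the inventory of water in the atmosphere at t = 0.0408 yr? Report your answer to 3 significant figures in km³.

Residence time τ = M₀/F₀ = 0.02677 yr. The eventual steady state is M_∞ = M₀·(F₁/F₀) = 11970 × 1.064×10^6/447100 = 28486 km³.
The anomaly ΔM(t) = M(t) − M_∞ decays as ΔM₀·e^(−t/τ) with ΔM₀ = 11970 − 28486 = −16520 km³.
At t = 0.0408 yr, e^(−t/τ) = e^(−1.524) = 0.2178, so ΔM = −3598 km³ and M = 28486 − 3598 = 24888 km³.

24900 km³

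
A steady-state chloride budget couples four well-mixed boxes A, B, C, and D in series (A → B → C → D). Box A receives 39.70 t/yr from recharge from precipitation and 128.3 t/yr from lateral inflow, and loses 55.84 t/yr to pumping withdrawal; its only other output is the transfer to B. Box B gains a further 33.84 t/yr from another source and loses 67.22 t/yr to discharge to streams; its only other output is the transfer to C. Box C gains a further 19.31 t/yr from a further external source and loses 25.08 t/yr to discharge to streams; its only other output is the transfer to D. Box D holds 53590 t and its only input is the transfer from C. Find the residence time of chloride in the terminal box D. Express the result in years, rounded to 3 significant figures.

Box A: F(A→B) = (39.70 + 128.3) − 55.84 = 112.16 t/yr.
Box B: F(B→C) = (112.16 + 33.84) − 67.22 = 78.780 t/yr.
Box C: F(C→D) = (78.780 + 19.31) − 25.08 = 73.010 t/yr.
Box D throughput = its input = 73.010 t/yr; τ = 53590 / 73.010 = 734.0 yr.

734 yr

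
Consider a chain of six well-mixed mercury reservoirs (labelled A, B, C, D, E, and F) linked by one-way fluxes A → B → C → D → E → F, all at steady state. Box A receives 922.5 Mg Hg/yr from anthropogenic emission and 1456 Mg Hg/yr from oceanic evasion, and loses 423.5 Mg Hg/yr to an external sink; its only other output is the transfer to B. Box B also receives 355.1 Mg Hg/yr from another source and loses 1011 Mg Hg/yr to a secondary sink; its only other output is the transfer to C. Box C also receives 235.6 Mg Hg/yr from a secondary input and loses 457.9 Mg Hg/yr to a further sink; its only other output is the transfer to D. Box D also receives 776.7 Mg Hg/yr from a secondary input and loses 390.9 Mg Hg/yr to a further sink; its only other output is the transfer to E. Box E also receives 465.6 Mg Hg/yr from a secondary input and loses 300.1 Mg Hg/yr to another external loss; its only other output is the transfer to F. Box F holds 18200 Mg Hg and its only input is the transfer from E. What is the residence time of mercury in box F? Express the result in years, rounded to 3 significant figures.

Box A: F(A→B) = (922.5 + 1456) − 423.5 = 1955.0 Mg Hg/yr.
Box B: F(B→C) = (1955.0 + 355.1) − 1011 = 1299.1 Mg Hg/yr.
Box C: F(C→D) = (1299.1 + 235.6) − 457.9 = 1076.8 Mg Hg/yr.
Box D: F(D→E) = (1076.8 + 776.7) − 390.9 = 1462.6 Mg Hg/yr.
Box E: F(E→F) = (1462.6 + 465.6) − 300.1 = 1628.1 Mg Hg/yr.
Box F throughput = its input = 1628.1 Mg Hg/yr; τ = 18200 / 1628.1 = 11.18 yr.

11.2 yr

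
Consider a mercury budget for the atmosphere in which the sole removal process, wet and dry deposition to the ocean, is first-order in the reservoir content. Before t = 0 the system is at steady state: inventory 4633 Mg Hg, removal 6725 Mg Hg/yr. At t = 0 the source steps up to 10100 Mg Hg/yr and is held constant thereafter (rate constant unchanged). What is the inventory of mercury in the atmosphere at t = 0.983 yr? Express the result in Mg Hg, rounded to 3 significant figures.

6400 Mg Hg

Residence time τ = M₀/F₀ = 0.6889 yr. The eventual steady state is M_∞ = M₀·(F₁/F₀) = 4633 × 10100/6725 = 6958.1 Mg Hg.
The anomaly ΔM(t) = M(t) − M_∞ decays as ΔM₀·e^(−t/τ) with ΔM₀ = 4633 − 6958.1 = −2325 Mg Hg.
At t = 0.983 yr, e^(−t/τ) = e^(−1.427) = 0.2401, so ΔM = −558.2 Mg Hg and M = 6958.1 − 558.2 = 6399.9 Mg Hg.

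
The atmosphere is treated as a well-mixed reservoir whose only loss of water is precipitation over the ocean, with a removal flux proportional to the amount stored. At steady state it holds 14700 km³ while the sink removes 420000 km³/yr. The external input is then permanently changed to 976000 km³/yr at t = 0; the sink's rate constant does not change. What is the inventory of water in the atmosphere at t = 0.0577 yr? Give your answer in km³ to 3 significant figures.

Residence time τ = M₀/F₀ = 0.03500 yr. The eventual steady state is M_∞ = M₀·(F₁/F₀) = 14700 × 976000/420000 = 34160 km³.
The anomaly ΔM(t) = M(t) − M_∞ decays as ΔM₀·e^(−t/τ) with ΔM₀ = 14700 − 34160 = −19460 km³.
At t = 0.0577 yr, e^(−t/τ) = e^(−1.649) = 0.1923, so ΔM = −3743 km³ and M = 34160 − 3743 = 30417 km³.

30400 km³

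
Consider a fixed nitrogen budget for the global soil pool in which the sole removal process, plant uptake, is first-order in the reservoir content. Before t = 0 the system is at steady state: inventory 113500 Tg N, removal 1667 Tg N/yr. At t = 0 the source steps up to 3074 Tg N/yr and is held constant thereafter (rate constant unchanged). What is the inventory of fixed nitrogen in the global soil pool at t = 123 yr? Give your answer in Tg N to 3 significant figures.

194000 Tg N

Residence time τ = M₀/F₀ = 68.09 yr. The eventual steady state is M_∞ = M₀·(F₁/F₀) = 113500 × 3074/1667 = 209300 Tg N.
The anomaly ΔM(t) = M(t) − M_∞ decays as ΔM₀·e^(−t/τ) with ΔM₀ = 113500 − 209300 = −95800 Tg N.
At t = 123 yr, e^(−t/τ) = e^(−1.807) = 0.1642, so ΔM = −15730 Tg N and M = 209300 − 15730 = 193570 Tg N.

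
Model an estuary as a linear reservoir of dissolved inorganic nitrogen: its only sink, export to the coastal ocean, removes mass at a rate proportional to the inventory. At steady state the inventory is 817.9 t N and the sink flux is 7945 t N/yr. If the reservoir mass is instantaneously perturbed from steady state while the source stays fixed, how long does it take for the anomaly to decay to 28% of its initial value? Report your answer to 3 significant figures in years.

For a linear reservoir the anomaly decays as exp(−t/τ) with τ = M/F = 817.9/7945 = 0.1029 yr.
exp(−t/τ) = 0.28 ⇒ t = −τ ln(0.28) = 0.1029 × 1.273 = 0.1310 yr.

0.131 yr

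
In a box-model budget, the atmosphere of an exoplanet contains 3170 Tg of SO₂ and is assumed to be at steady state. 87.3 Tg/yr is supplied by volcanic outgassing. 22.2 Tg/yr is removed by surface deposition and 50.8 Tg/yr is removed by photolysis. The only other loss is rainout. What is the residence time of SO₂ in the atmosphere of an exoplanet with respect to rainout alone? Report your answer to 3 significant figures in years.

At steady state ΣF_in = ΣF_out.
ΣF_in = 87.300 Tg/yr.
Rainout flux = ΣF_in − (22.2 + 50.8) = 87.300 − 73.00 = 14.30 Tg/yr.
τ = M / F = 3170 / 14.30 = 221.7 yr.

222 yr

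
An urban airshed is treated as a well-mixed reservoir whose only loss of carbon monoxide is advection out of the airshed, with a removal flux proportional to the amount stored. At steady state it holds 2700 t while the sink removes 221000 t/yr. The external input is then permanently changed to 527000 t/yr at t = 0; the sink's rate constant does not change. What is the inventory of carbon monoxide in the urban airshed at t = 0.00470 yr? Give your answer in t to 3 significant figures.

3890 t

The sink rate constant is k = F₀/M₀ = 221000/2700 = 81.85 yr⁻¹.
Solving dM/dt = F₁ − kM with M(0) = M₀ gives M(t) = F₁/k + (M₀ − F₁/k)·e^(−kt).
F₁/k = 527000/81.85 = 6438.5 t; kt = 81.85 × 0.00470 = 0.3847, e^(−kt) = 0.6807.
M(0.00470) = 6438.5 + (2700 − 6438.5) × 0.6807 = 6438.5 − 2545 = 3893.9 t.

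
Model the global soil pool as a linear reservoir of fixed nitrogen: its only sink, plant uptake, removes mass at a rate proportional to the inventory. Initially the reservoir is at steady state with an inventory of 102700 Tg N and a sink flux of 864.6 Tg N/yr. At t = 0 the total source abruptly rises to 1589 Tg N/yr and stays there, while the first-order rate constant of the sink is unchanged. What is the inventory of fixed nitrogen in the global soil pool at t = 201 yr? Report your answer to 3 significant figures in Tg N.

The sink rate constant is k = F₀/M₀ = 864.6/102700 = 0.008419 yr⁻¹.
Solving dM/dt = F₁ − kM with M(0) = M₀ gives M(t) = F₁/k + (M₀ − F₁/k)·e^(−kt).
F₁/k = 1589/0.008419 = 188750 Tg N; kt = 0.008419 × 201 = 1.692, e^(−kt) = 0.1841.
M(201) = 188750 + (102700 − 188750) × 0.1841 = 188750 − 15840 = 172900 Tg N.

173000 Tg N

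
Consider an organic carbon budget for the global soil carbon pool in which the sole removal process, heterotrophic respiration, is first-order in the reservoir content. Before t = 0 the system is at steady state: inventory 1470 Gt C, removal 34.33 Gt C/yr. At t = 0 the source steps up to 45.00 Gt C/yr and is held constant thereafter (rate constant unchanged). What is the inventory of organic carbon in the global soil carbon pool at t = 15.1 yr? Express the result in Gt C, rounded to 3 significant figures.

The sink rate constant is k = F₀/M₀ = 34.33/1470 = 0.02335 yr⁻¹.
Solving dM/dt = F₁ − kM with M(0) = M₀ gives M(t) = F₁/k + (M₀ − F₁/k)·e^(−kt).
F₁/k = 45.00/0.02335 = 1926.9 Gt C; kt = 0.02335 × 15.1 = 0.3526, e^(−kt) = 0.7028.
M(15.1) = 1926.9 + (1470 − 1926.9) × 0.7028 = 1926.9 − 321.1 = 1605.8 Gt C.

1610 Gt C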